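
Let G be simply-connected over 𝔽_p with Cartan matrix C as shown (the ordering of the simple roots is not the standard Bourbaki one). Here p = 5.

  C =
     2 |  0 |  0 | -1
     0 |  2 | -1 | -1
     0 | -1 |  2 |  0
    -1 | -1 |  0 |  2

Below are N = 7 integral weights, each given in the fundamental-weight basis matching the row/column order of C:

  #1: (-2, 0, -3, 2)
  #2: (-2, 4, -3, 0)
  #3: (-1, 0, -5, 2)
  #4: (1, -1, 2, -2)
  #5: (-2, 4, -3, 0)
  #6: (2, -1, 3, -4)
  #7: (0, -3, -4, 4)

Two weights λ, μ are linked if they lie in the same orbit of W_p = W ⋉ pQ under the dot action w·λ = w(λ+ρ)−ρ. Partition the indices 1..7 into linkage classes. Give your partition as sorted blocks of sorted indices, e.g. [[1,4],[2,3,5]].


C ↔ A_4 under row/col permutation; |W(A_4)| = 120.

Each λ_j+ρ reduced to Ā_5; 4-tuples below use C's row order:

  λ_1 → (1, 1, 1, 1)
  λ_2 → (0, 3, 1, 0)
  λ_3 → (0, 3, 1, 0)
  λ_4 → (1, 1, 2, 0)
  λ_5 → (0, 3, 1, 0)
  λ_6 → (0, 3, 1, 0)
  λ_7 → (0, 3, 1, 0)

Grouping the 7 weights by Ā_5-representative: 3 linkage classes.

[[1], [2, 3, 5, 6, 7], [4]]


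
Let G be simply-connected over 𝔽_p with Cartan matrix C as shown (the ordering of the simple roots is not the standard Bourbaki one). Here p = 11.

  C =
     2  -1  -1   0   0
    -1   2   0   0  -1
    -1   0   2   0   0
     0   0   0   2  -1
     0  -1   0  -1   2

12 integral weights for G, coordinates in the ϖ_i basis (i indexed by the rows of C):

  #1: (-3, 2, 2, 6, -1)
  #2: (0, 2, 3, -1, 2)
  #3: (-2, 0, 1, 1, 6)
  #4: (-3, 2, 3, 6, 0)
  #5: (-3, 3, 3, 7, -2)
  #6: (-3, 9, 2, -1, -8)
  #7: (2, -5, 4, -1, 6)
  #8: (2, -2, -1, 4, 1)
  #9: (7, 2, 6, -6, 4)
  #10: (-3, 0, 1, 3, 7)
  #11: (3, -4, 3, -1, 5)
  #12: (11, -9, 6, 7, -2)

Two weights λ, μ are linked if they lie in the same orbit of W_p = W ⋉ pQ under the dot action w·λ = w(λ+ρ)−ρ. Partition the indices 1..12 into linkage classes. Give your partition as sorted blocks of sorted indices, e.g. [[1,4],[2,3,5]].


Cartan matrix: type A_5 (|W|=720); un-permuting the 5 rows.

Alcove-folded reps (p=11, 12 weights, presented ϖ-order):

  λ_1+ρ ↦ (2, 1, 1, 7, 0)
  λ_2+ρ ↦ (1, 3, 4, 0, 3)
  λ_3+ρ ↦ (1, 0, 1, 2, 7)
  λ_4+ρ ↦ (2, 1, 0, 5, 1)
  λ_5+ρ ↦ (2, 1, 0, 5, 1)
  λ_6+ρ ↦ (2, 1, 1, 7, 0)
  λ_7+ρ ↦ (1, 3, 4, 0, 3)
  λ_8+ρ ↦ (2, 1, 0, 5, 1)
  λ_9+ρ ↦ (1, 3, 4, 0, 3)
  λ_10+ρ ↦ (1, 0, 1, 2, 7)
  λ_11+ρ ↦ (1, 3, 4, 0, 3)
  λ_12+ρ ↦ (2, 1, 1, 7, 0)

Grouping the 12 weights by Ā_11-representative: 4 linkage classes.

[[1, 6, 12], [2, 7, 9, 11], [3, 10], [4, 5, 8]]


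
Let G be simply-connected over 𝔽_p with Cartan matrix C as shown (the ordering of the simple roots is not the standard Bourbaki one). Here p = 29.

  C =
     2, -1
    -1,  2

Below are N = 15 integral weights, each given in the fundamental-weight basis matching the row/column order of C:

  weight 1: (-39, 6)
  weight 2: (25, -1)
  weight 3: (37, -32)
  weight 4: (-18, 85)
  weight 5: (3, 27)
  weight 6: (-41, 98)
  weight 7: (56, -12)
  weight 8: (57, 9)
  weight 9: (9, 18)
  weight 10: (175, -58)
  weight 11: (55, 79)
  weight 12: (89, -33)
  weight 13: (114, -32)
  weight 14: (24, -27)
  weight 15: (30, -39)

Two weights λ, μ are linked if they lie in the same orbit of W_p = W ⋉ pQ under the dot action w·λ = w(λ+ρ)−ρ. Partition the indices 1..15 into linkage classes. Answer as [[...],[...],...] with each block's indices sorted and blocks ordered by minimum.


Cartan matrix: type A_2 (|W|=6); un-permuting the 2 rows.

Ā_29 reps of the 15 weights (A_2, coords as presented):

  [1] (2, 20)
  [2] (26, 0)
  [3] (2, 20)
  [4] (1, 17)
  [5] (1, 25)
  [6] (1, 17)
  [7] (1, 17)
  [8] (10, 19)
  [9] (10, 19)
  [10] (1, 26)
  [11] (2, 20)
  [12] (26, 0)
  [13] (1, 26)
  [14] (1, 25)
  [15] (2, 20)

6 distinct reps among the 15 weights ⇒ 6 W_29-linkage classes:

[[1, 3, 11, 15], [2, 12], [4, 6, 7], [5, 14], [8, 9], [10, 13]]


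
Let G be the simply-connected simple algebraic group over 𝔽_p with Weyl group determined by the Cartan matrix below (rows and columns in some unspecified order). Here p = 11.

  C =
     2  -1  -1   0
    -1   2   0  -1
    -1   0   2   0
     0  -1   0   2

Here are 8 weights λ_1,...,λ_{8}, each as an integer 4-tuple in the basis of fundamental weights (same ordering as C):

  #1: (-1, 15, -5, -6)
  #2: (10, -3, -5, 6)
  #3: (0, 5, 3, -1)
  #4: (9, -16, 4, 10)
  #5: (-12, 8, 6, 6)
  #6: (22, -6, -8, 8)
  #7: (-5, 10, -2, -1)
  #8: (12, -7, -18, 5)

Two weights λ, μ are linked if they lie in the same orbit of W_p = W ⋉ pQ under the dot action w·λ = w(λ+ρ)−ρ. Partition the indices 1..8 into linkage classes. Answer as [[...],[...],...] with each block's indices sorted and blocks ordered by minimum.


Type A_4, rank 4, |W|=120; reorder rows/cols to standard.

λ_j+ρ reflected into Ā_11 (⟨·,θ^∨⟩≤11); 4-tuples as given:

  λ_1 → (1, 6, 4, 0) · λ_2 → (4, 2, 1, 0) · λ_3 → (1, 6, 4, 0) · λ_4 → (1, 6, 4, 0) · λ_5 → (4, 2, 1, 0) · λ_6 → (4, 2, 1, 0) · λ_7 → (1, 6, 4, 0) · λ_8 → (4, 2, 1, 0)

Partition of {1..8} into 2 W_11-dot-orbits:

[[1, 3, 4, 7], [2, 5, 6, 8]]


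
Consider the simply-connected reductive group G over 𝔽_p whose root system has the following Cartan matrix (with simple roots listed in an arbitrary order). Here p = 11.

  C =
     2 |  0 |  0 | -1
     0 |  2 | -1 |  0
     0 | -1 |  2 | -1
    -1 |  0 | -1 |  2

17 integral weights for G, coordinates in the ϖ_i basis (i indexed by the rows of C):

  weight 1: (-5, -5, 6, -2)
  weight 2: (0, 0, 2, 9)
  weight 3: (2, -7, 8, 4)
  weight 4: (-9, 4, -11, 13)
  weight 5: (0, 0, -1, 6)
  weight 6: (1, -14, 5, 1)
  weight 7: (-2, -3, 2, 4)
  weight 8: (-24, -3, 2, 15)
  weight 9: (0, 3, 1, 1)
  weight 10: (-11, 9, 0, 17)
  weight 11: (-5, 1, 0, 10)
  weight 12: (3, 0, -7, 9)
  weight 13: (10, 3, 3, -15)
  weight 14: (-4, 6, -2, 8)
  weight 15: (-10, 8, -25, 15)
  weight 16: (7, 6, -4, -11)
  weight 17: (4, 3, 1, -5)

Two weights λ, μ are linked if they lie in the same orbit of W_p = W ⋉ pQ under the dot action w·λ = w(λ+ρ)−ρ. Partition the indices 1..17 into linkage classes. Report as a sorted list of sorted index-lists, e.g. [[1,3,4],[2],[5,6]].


A_4 Cartan matrix, 4 simple roots permuted; ρ=(1,1,1,1).

Folding the 17 weights λ_j+ρ into Ā_11 (reps in the given 4-coord order):

  λ_1+ρ ↦ (1, 2, 2, 2);  λ_2+ρ ↦ (1, 1, 0, 7);  λ_3+ρ ↦ (3, 0, 3, 2);  λ_4+ρ ↦ (1, 2, 1, 4);  λ_5+ρ ↦ (1, 1, 0, 7);  λ_6+ρ ↦ (1, 4, 2, 2);  λ_7+ρ ↦ (1, 2, 1, 4);  λ_8+ρ ↦ (1, 2, 1, 4);  λ_9+ρ ↦ (1, 4, 2, 2);  λ_10+ρ ↦ (1, 1, 0, 7);  λ_11+ρ ↦ (1, 1, 0, 7);  λ_12+ρ ↦ (1, 2, 1, 4);  λ_13+ρ ↦ (0, 3, 4, 1);  λ_14+ρ ↦ (1, 2, 1, 4);  λ_15+ρ ↦ (1, 4, 2, 2);  λ_16+ρ ↦ (1, 4, 2, 2);  λ_17+ρ ↦ (1, 2, 2, 2)

Linkage partition of the 17 weights (6 classes, p=11):

[[1, 17], [2, 5, 10, 11], [3], [4, 7, 8, 12, 14], [6, 9, 15, 16], [13]]


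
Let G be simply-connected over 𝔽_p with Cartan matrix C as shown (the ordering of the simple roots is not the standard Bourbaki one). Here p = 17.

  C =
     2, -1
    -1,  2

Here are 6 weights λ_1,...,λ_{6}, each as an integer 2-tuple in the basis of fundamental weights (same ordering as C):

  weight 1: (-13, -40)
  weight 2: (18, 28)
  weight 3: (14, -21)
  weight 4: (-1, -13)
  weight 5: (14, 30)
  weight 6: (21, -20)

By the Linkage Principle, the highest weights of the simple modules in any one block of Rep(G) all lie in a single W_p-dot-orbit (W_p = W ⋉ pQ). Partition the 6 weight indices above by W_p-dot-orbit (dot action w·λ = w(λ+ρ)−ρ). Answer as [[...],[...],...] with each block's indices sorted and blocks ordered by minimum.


Type A_2, rank 2, |W|=6; reorder rows/cols to standard.

Folding the 6 weights λ_j+ρ into Ā_17 (reps in the given 2-coord order):

  [1] (12, 0)
  [2] (2, 12)
  [3] (2, 12)
  [4] (12, 0)
  [5] (2, 12)
  [6] (2, 12)

The 6 indices split into 2 linkage classes (same alcove rep ⇔ same W_17-dot-orbit):

[[1, 4], [2, 3, 5, 6]]


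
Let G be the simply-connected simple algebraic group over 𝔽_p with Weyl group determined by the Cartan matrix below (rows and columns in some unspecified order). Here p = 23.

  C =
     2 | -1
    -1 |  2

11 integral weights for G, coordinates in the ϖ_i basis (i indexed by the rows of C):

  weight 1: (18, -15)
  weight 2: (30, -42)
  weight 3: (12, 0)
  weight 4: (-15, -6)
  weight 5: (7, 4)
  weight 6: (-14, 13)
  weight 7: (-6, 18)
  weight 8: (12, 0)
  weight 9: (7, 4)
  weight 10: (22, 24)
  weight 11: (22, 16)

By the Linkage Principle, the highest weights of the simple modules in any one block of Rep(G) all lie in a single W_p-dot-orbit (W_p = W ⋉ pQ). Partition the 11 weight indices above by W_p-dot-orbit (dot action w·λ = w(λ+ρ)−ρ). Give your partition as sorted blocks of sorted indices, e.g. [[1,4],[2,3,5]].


Dynkin diagram of C (from the 2 off-diagonal −1 entries): A_2.

W_23-reps of the 11 weights in Ā_23 (same 2-coord order as C):

  λ_1 → (5, 14) · λ_2 → (8, 5) · λ_3 → (13, 1) · λ_4 → (5, 14) · λ_5 → (8, 5) · λ_6 → (13, 1) · λ_7 → (5, 14) · λ_8 → (13, 1) · λ_9 → (8, 5) · λ_10 → (0, 2) · λ_11 → (6, 0)

Linkage partition of the 11 weights (5 classes, p=23):

[[1, 4, 7], [2, 5, 9], [3, 6, 8], [10], [11]]


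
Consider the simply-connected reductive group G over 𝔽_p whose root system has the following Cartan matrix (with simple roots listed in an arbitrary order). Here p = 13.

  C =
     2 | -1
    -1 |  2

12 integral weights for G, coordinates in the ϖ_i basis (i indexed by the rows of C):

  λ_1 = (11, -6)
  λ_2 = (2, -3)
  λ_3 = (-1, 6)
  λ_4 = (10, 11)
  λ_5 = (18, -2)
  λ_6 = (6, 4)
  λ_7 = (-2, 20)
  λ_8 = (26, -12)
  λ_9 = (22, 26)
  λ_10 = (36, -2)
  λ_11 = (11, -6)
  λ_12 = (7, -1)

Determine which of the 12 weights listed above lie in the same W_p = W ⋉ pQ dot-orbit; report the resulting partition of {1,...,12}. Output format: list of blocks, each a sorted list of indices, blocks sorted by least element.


Cartan matrix: type A_2 (|W|=6); un-permuting the 2 rows.

Ā_13 reps of the 12 weights (A_2, coords as presented):

    λ_1 → (7, 5)
    λ_2 → (1, 2)
    λ_3 → (0, 7)
    λ_4 → (1, 2)
    λ_5 → (7, 5)
    λ_6 → (7, 5)
    λ_7 → (7, 5)
    λ_8 → (1, 2)
    λ_9 → (1, 2)
    λ_10 → (1, 2)
    λ_11 → (7, 5)
    λ_12 → (8, 0)

Linkage partition of the 12 weights (4 classes, p=13):

[[1, 5, 6, 7, 11], [2, 4, 8, 9, 10], [3], [12]]


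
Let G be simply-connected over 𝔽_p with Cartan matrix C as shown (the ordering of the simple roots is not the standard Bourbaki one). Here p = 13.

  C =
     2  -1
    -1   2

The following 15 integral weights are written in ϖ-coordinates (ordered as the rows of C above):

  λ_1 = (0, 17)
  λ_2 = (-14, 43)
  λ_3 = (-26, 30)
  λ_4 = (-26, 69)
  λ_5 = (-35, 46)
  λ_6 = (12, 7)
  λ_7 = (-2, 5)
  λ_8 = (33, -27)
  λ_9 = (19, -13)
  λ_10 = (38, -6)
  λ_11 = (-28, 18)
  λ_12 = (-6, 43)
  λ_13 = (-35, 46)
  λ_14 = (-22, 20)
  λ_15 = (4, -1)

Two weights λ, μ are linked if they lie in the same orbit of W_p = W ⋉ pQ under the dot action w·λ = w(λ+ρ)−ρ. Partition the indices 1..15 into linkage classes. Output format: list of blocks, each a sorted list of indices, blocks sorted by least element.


Dynkin diagram of C (from the 2 off-diagonal −1 entries): A_2.

Each λ_j+ρ reduced to Ā_13; 2-tuples below use C's row order:

  [1] (5, 7) · [2] (5, 8) · [3] (5, 7) · [4] (5, 7) · [5] (5, 8) · [6] (5, 0) · [7] (1, 5) · [8] (5, 8) · [9] (1, 5) · [10] (5, 0) · [11] (1, 5) · [12] (5, 0) · [13] (5, 8) · [14] (5, 8) · [15] (5, 0)

Linkage partition of the 15 weights (4 classes, p=13):

[[1, 3, 4], [2, 5, 8, 13, 14], [6, 10, 12, 15], [7, 9, 11]]


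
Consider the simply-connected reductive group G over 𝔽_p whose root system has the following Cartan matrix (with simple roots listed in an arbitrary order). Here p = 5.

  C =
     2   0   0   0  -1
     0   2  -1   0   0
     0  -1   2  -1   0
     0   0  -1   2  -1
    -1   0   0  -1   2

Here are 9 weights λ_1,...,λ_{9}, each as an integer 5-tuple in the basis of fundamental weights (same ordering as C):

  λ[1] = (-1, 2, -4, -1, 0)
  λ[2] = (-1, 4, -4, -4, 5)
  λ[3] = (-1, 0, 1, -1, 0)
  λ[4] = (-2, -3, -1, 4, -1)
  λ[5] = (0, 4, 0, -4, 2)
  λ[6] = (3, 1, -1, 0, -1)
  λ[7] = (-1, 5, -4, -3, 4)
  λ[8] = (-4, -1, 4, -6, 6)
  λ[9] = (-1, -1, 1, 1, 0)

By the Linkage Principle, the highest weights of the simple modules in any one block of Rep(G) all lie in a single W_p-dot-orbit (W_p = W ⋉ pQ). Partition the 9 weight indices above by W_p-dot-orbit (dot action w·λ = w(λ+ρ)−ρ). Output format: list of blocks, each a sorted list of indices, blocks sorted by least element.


Dynkin diagram of C (from the 8 off-diagonal −1 entries): A_5.

Alcove-folded reps (p=5, 9 weights, presented ϖ-order):

  λ_1+ρ ↦ (2, 0, 0, 1, 0);  λ_2+ρ ↦ (0, 0, 2, 2, 1);  λ_3+ρ ↦ (0, 1, 2, 0, 1);  λ_4+ρ ↦ (0, 0, 2, 2, 1);  λ_5+ρ ↦ (0, 1, 2, 0, 1);  λ_6+ρ ↦ (2, 0, 0, 1, 0);  λ_7+ρ ↦ (0, 0, 2, 2, 1);  λ_8+ρ ↦ (0, 0, 2, 2, 1);  λ_9+ρ ↦ (0, 0, 2, 2, 1)

Linkage partition of the 9 weights (3 classes, p=5):

[[1, 6], [2, 4, 7, 8, 9], [3, 5]]


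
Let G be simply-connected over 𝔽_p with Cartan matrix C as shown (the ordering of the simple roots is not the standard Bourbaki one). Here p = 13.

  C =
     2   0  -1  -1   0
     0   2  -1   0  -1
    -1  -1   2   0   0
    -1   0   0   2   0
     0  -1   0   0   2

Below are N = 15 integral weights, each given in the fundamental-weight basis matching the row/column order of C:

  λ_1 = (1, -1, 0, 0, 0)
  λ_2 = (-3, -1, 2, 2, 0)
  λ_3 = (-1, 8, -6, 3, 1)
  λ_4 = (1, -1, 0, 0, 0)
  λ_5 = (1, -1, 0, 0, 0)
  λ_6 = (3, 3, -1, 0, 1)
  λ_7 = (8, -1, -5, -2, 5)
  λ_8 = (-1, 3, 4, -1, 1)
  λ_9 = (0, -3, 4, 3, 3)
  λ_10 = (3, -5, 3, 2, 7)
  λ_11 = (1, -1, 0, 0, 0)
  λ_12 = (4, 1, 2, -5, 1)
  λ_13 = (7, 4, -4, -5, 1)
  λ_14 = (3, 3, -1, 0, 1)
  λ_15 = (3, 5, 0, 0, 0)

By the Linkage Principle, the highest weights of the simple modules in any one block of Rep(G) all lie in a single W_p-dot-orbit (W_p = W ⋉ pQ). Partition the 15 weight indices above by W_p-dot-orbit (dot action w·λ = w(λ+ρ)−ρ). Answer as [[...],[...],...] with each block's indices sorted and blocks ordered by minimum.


Type A_5, rank 5, |W|=720; reorder rows/cols to standard.

Ā_13 reps of the 15 weights (A_5, coords as presented):

  λ_1 → (2, 0, 1, 1, 1) · λ_2 → (2, 0, 1, 1, 1) · λ_3 → (4, 4, 0, 1, 2) · λ_4 → (2, 0, 1, 1, 1) · λ_5 → (2, 0, 1, 1, 1) · λ_6 → (4, 4, 0, 1, 2) · λ_7 → (4, 4, 0, 1, 2) · λ_8 → (0, 4, 5, 0, 2) · λ_9 → (1, 2, 3, 4, 2) · λ_10 → (4, 4, 0, 1, 2) · λ_11 → (2, 0, 1, 1, 1) · λ_12 → (1, 2, 3, 4, 2) · λ_13 → (1, 2, 3, 4, 2) · λ_14 → (4, 4, 0, 1, 2) · λ_15 → (4, 6, 1, 1, 1)

Grouping the 15 weights by Ā_13-representative: 5 linkage classes.

[[1, 2, 4, 5, 11], [3, 6, 7, 10, 14], [8], [9, 12, 13], [15]]


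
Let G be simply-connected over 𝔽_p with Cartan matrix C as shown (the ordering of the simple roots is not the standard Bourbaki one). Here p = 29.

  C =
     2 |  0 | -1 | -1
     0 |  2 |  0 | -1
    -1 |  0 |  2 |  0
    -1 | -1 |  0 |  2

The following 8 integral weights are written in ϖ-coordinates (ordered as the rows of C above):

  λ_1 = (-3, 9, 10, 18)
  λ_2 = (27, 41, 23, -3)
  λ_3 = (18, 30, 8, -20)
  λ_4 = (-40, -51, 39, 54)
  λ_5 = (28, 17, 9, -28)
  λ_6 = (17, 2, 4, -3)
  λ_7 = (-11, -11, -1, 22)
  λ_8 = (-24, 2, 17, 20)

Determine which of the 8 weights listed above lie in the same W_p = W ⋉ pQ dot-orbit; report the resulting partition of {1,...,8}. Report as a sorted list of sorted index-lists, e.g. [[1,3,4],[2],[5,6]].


A_4 Cartan matrix, 4 simple roots permuted; ρ=(1,1,1,1).

Folding the 8 weights λ_j+ρ into Ā_29 (reps in the given 4-coord order):

    [1] (2, 1, 0, 17)
    [2] (16, 1, 5, 2)
    [3] (2, 1, 0, 17)
    [4] (16, 1, 5, 2)
    [5] (2, 1, 0, 17)
    [6] (16, 1, 5, 2)
    [7] (0, 10, 10, 3)
    [8] (16, 1, 5, 2)

Partition of {1..8} into 3 W_29-dot-orbits:

[[1, 3, 5], [2, 4, 6, 8], [7]]


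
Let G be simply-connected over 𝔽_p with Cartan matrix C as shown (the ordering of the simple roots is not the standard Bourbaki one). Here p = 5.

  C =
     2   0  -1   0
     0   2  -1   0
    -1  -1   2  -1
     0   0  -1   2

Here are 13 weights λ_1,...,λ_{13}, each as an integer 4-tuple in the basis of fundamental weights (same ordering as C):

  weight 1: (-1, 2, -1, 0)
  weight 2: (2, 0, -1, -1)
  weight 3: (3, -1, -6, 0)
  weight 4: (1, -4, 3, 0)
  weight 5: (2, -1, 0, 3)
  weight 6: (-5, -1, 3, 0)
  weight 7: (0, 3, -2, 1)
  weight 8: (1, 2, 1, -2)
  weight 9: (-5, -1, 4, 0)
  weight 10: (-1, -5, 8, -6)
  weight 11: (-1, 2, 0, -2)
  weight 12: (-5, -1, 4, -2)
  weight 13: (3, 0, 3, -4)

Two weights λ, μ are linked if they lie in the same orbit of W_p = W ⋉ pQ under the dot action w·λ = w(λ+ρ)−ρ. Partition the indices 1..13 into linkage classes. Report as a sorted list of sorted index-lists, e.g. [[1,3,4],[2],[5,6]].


Cartan matrix: type D_4 (|W|=192); un-permuting the 4 rows.

Ā_5 reps of the 13 weights (D_4, coords as presented):

  λ_1 → (0, 3, 0, 1)
  λ_2 → (3, 1, 0, 0)
  λ_3 → (4, 0, 0, 1)
  λ_4 → (0, 1, 1, 1)
  λ_5 → (0, 3, 0, 1)
  λ_6 → (4, 0, 0, 1)
  λ_7 → (0, 3, 0, 1)
  λ_8 → (0, 1, 1, 1)
  λ_9 → (3, 1, 0, 0)
  λ_10 → (4, 0, 0, 1)
  λ_11 → (0, 3, 0, 1)
  λ_12 → (4, 0, 0, 1)
  λ_13 → (0, 3, 0, 1)

Partition of {1..13} into 4 W_5-dot-orbits:

[[1, 5, 7, 11, 13], [2, 9], [3, 6, 10, 12], [4, 8]]


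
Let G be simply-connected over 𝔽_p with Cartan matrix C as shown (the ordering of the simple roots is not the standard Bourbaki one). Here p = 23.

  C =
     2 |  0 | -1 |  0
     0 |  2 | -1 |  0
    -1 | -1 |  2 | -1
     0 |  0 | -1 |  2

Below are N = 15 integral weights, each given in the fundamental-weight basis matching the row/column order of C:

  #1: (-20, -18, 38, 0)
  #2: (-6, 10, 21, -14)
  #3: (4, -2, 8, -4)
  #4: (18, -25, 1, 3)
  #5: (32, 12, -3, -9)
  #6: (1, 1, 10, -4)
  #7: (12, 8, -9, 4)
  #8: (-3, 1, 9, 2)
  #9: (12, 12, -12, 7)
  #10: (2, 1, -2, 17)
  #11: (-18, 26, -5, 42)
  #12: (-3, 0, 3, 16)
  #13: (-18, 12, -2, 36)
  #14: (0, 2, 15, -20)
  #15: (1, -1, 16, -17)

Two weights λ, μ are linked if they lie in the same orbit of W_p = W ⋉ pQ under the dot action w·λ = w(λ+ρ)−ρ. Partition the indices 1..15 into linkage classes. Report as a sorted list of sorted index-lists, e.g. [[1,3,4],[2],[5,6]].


Type D_4, rank 4, |W|=192; reorder rows/cols to standard.

λ_j+ρ reflected into Ā_23 (⟨·,θ^∨⟩≤23); 4-tuples as given:

    λ_1+ρ ↦ (2, 0, 1, 16)
    λ_2+ρ ↦ (5, 1, 5, 3)
    λ_3+ρ ↦ (5, 1, 5, 3)
    λ_4+ρ ↦ (2, 1, 1, 17)
    λ_5+ρ ↦ (2, 2, 8, 3)
    λ_6+ρ ↦ (2, 2, 8, 3)
    λ_7+ρ ↦ (5, 1, 5, 3)
    λ_8+ρ ↦ (2, 2, 8, 3)
    λ_9+ρ ↦ (2, 2, 8, 3)
    λ_10+ρ ↦ (2, 1, 1, 17)
    λ_11+ρ ↦ (2, 0, 1, 16)
    λ_12+ρ ↦ (2, 1, 1, 17)
    λ_13+ρ ↦ (5, 1, 5, 3)
    λ_14+ρ ↦ (2, 0, 1, 16)
    λ_15+ρ ↦ (2, 0, 1, 16)

These 15 weights hit 4 W_23-dot-orbits; sizes (4, 4, 3, 4):

[[1, 11, 14, 15], [2, 3, 7, 13], [4, 10, 12], [5, 6, 8, 9]]


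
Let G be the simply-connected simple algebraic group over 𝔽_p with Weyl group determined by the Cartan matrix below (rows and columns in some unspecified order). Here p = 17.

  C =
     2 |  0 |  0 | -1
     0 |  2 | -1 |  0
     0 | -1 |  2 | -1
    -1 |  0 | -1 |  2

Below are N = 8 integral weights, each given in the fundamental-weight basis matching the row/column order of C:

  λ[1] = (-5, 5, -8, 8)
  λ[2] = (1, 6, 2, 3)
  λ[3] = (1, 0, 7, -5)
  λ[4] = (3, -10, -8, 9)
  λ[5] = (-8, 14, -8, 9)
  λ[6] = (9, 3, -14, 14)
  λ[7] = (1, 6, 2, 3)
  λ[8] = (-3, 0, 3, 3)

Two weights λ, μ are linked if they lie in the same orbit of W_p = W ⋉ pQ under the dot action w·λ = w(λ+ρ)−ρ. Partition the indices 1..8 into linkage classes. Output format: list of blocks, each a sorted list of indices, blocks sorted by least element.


Cartan matrix: type A_4 (|W|=120); un-permuting the 4 rows.

Alcove-folded reps (p=17, 8 weights, presented ϖ-order):

  1: (2, 1, 4, 2) · 2: (2, 7, 3, 4) · 3: (2, 1, 4, 2) · 4: (2, 7, 3, 4) · 5: (2, 7, 3, 4) · 6: (2, 1, 4, 2) · 7: (2, 7, 3, 4) · 8: (2, 1, 4, 2)

These 8 weights hit 2 W_17-dot-orbits; sizes (4, 4):

[[1, 3, 6, 8], [2, 4, 5, 7]]


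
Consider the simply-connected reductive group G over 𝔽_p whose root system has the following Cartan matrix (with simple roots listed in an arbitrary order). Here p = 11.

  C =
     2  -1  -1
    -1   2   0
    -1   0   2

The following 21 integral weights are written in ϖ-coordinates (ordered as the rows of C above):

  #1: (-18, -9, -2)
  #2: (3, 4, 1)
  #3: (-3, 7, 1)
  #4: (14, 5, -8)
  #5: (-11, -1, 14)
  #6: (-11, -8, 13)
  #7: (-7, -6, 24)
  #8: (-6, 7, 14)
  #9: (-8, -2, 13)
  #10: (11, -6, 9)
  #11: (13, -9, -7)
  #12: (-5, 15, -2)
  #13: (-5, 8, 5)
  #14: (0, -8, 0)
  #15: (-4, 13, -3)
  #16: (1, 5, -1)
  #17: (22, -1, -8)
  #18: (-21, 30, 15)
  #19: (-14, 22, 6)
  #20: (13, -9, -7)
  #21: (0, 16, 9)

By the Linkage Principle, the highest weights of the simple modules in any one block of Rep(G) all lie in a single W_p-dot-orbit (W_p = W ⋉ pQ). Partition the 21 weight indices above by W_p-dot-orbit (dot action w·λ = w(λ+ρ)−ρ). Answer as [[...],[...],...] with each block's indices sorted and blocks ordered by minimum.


C ↔ A_3 under row/col permutation; |W(A_3)| = 24.

Alcove-folded reps (p=11, 21 weights, presented ϖ-order):

  [1] (1, 4, 3) · [2] (4, 5, 2) · [3] (2, 6, 0) · [4] (1, 4, 3) · [5] (0, 6, 1) · [6] (1, 4, 3) · [7] (0, 5, 3) · [8] (1, 4, 3) · [9] (1, 4, 3) · [10] (0, 6, 1) · [11] (0, 5, 3) · [12] (0, 6, 1) · [13] (4, 5, 2) · [14] (1, 1, 5) · [15] (2, 6, 0) · [16] (2, 6, 0) · [17] (0, 6, 1) · [18] (4, 5, 2) · [19] (1, 1, 5) · [20] (0, 5, 3) · [21] (0, 6, 1)

Grouping the 21 weights by Ā_11-representative: 6 linkage classes.

[[1, 4, 6, 8, 9], [2, 13, 18], [3, 15, 16], [5, 10, 12, 17, 21], [7, 11, 20], [14, 19]]


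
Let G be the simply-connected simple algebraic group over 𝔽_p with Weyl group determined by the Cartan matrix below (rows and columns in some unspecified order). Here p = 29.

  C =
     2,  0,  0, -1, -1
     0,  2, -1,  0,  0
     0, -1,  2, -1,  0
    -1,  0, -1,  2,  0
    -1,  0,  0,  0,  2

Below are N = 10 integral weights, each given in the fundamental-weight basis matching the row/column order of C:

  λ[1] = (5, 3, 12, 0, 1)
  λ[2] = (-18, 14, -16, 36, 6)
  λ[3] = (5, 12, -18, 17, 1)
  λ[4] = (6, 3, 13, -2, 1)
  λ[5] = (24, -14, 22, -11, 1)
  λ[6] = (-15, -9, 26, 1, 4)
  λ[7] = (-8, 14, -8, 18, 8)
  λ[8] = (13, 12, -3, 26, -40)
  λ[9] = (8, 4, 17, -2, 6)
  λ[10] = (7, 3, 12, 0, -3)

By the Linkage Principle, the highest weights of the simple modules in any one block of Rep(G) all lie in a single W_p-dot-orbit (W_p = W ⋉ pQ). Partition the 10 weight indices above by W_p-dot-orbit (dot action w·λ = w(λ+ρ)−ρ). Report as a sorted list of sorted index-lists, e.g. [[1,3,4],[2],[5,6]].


A_5 Cartan matrix, 5 simple roots permuted; ρ=(1,1,1,1,1).

Each λ_j+ρ reduced to Ā_29; 5-tuples below use C's row order:

    λ_1 → (6, 4, 13, 1, 2)
    λ_2 → (7, 8, 7, 5, 2)
    λ_3 → (6, 4, 13, 1, 2)
    λ_4 → (6, 4, 13, 1, 2)
    λ_5 → (6, 2, 0, 10, 9)
    λ_6 → (7, 8, 7, 5, 2)
    λ_7 → (7, 8, 7, 5, 2)
    λ_8 → (6, 2, 0, 10, 9)
    λ_9 → (6, 4, 13, 1, 2)
    λ_10 → (6, 4, 13, 1, 2)

These 10 weights hit 3 W_29-dot-orbits; sizes (5, 3, 2):

[[1, 3, 4, 9, 10], [2, 6, 7], [5, 8]]


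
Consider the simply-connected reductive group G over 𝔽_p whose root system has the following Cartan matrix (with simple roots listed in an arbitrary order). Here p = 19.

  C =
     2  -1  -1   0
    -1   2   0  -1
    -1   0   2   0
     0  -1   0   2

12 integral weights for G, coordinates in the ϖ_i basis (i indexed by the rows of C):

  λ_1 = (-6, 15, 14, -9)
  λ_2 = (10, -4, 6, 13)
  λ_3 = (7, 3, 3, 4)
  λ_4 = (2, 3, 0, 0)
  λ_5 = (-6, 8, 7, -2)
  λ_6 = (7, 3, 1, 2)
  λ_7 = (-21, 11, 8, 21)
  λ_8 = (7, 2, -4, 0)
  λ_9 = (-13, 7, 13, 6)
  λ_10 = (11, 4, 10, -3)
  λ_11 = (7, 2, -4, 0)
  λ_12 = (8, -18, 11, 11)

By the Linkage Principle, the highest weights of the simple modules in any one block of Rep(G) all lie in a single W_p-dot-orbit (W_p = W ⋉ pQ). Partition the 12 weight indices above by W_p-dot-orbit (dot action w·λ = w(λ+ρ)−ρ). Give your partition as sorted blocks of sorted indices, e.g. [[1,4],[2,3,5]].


A_4 Cartan matrix, 4 simple roots permuted; ρ=(1,1,1,1).

W_19-reps of the 12 weights in Ā_19 (same 4-coord order as C):

    1: (5, 3, 3, 1)
    2: (5, 3, 3, 1)
    3: (8, 4, 2, 3)
    4: (3, 4, 1, 1)
    5: (5, 3, 3, 1)
    6: (8, 4, 2, 3)
    7: (3, 4, 1, 1)
    8: (5, 3, 3, 1)
    9: (8, 4, 2, 3)
    10: (8, 4, 2, 3)
    11: (5, 3, 3, 1)
    12: (8, 4, 2, 3)

3 distinct reps among the 12 weights ⇒ 3 W_19-linkage classes:

[[1, 2, 5, 8, 11], [3, 6, 9, 10, 12], [4, 7]]


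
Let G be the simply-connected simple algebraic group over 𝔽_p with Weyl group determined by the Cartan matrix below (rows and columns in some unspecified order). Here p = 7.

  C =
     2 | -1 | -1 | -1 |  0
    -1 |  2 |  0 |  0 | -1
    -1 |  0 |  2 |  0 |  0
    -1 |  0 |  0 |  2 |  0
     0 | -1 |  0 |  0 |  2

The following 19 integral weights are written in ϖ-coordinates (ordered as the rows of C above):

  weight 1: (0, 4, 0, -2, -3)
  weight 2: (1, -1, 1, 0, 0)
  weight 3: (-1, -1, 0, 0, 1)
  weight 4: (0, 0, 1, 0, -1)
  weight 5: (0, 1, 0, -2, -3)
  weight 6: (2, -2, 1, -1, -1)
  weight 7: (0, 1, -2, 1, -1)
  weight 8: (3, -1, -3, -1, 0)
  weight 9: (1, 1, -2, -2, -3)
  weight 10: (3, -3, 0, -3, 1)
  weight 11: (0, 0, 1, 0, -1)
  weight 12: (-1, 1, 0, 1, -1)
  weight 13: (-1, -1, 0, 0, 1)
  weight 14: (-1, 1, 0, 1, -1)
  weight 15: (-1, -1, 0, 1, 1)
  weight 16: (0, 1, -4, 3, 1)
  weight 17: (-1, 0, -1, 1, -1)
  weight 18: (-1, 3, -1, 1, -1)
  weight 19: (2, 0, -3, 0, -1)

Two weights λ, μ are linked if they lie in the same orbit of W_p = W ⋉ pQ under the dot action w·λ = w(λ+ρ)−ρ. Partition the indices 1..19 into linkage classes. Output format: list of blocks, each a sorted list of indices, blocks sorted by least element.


Cartan matrix: type D_5 (|W|=1920); un-permuting the 5 rows.

W_7-reps of the 19 weights in Ā_7 (same 5-coord order as C):

  λ_1 → (0, 0, 1, 1, 2);  λ_2 → (1, 1, 2, 1, 0);  λ_3 → (0, 0, 1, 1, 2);  λ_4 → (1, 1, 2, 1, 0);  λ_5 → (0, 0, 1, 1, 2);  λ_6 → (2, 0, 2, 0, 1);  λ_7 → (0, 2, 1, 2, 0);  λ_8 → (2, 0, 2, 0, 1);  λ_9 → (0, 0, 1, 1, 2);  λ_10 → (0, 2, 1, 2, 0);  λ_11 → (1, 1, 2, 1, 0);  λ_12 → (0, 2, 1, 2, 0);  λ_13 → (0, 0, 1, 1, 2);  λ_14 → (0, 2, 1, 2, 0);  λ_15 → (0, 0, 1, 2, 2);  λ_16 → (0, 2, 1, 2, 0);  λ_17 → (0, 1, 0, 2, 0);  λ_18 → (0, 1, 0, 2, 0);  λ_19 → (1, 1, 2, 1, 0)

6 distinct reps among the 19 weights ⇒ 6 W_7-linkage classes:

[[1, 3, 5, 9, 13], [2, 4, 11, 19], [6, 8], [7, 10, 12, 14, 16], [15], [17, 18]]


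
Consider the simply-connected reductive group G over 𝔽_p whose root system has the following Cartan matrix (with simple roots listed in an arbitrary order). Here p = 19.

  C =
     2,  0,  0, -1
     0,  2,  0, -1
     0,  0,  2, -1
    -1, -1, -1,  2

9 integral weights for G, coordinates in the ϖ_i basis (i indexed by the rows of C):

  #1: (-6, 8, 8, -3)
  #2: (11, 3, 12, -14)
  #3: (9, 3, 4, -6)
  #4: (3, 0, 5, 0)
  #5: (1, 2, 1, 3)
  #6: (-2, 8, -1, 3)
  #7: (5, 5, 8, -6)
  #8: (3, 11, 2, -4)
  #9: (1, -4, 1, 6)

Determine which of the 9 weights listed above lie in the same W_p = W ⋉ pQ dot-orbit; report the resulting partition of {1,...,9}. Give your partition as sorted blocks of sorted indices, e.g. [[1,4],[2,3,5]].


C ↔ D_4 under row/col permutation; |W(D_4)| = 192.

Alcove-folded reps (p=19, 9 weights, presented ϖ-order):

    1: (2, 2, 2, 5)
    2: (1, 9, 0, 3)
    3: (5, 1, 0, 4)
    4: (4, 1, 6, 1)
    5: (2, 3, 2, 4)
    6: (1, 9, 0, 3)
    7: (1, 1, 4, 5)
    8: (1, 9, 0, 3)
    9: (2, 3, 2, 4)

Partition of {1..9} into 6 W_19-dot-orbits:

[[1], [2, 6, 8], [3], [4], [5, 9], [7]]


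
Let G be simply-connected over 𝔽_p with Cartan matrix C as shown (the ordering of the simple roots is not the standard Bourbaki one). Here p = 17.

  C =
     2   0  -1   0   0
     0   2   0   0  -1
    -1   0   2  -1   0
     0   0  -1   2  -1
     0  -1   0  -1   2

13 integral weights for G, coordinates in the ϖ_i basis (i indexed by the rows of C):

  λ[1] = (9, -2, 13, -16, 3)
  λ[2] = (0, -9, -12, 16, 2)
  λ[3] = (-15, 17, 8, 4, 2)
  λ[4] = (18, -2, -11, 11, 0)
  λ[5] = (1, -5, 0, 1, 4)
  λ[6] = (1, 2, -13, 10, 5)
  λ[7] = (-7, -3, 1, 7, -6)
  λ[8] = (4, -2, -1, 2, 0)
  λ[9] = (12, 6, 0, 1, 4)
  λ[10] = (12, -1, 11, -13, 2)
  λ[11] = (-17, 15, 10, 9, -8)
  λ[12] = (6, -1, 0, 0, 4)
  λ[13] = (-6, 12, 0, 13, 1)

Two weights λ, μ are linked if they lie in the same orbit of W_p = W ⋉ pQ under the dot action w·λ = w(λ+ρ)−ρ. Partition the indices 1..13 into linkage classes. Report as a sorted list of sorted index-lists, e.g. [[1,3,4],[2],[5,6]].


A_5 Cartan matrix, 5 simple roots permuted; ρ=(1,1,1,1,1).

Each λ_j+ρ reduced to Ā_17; 5-tuples below use C's row order:

    λ_1 → (2, 4, 1, 2, 1)
    λ_2 → (7, 0, 1, 1, 5)
    λ_3 → (5, 1, 0, 3, 0)
    λ_4 → (4, 0, 8, 2, 2)
    λ_5 → (2, 4, 1, 2, 1)
    λ_6 → (7, 0, 1, 1, 5)
    λ_7 → (2, 4, 1, 2, 1)
    λ_8 → (5, 1, 0, 3, 0)
    λ_9 → (2, 4, 1, 2, 1)
    λ_10 → (5, 1, 0, 3, 0)
    λ_11 → (2, 4, 1, 2, 1)
    λ_12 → (7, 0, 1, 1, 5)
    λ_13 → (4, 0, 8, 2, 2)

Grouping the 13 weights by Ā_17-representative: 4 linkage classes.

[[1, 5, 7, 9, 11], [2, 6, 12], [3, 8, 10], [4, 13]]


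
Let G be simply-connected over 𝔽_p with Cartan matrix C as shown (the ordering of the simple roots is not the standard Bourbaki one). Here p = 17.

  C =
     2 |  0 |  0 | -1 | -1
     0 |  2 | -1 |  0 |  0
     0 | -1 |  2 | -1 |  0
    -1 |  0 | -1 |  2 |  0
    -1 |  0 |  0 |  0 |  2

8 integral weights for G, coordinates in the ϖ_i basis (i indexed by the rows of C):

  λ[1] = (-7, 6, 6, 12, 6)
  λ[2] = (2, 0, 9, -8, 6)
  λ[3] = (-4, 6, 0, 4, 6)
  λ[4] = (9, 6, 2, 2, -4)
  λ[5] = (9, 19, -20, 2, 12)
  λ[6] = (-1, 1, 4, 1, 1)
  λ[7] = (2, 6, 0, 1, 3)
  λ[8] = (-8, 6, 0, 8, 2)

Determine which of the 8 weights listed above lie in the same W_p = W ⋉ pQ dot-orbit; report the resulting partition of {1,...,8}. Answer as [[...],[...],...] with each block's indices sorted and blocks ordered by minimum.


Type A_5, rank 5, |W|=720; reorder rows/cols to standard.

W_17-reps of the 8 weights in Ā_17 (same 5-coord order as C):

  [1] (4, 1, 3, 3, 3)
  [2] (4, 1, 3, 3, 3)
  [3] (3, 7, 1, 2, 4)
  [4] (4, 1, 3, 3, 3)
  [5] (3, 1, 6, 4, 1)
  [6] (0, 2, 5, 2, 2)
  [7] (3, 7, 1, 2, 4)
  [8] (3, 7, 1, 2, 4)

The 8 indices split into 4 linkage classes (same alcove rep ⇔ same W_17-dot-orbit):

[[1, 2, 4], [3, 7, 8], [5], [6]]


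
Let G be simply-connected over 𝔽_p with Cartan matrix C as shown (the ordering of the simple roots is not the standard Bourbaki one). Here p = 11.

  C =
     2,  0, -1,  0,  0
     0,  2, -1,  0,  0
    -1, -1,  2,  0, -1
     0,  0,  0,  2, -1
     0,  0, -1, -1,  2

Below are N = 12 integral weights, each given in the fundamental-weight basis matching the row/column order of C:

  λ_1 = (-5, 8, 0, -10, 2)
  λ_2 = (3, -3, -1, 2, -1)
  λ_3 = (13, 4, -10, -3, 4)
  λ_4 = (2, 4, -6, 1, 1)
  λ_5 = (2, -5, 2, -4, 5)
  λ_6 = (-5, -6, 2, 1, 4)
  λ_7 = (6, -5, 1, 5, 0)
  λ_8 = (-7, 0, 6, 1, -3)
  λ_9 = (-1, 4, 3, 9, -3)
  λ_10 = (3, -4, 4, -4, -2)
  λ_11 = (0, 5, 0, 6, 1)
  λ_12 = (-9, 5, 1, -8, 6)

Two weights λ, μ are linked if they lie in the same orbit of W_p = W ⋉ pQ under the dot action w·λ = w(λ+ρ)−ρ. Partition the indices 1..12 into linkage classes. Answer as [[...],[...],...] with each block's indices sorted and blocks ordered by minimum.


Dynkin diagram of C (from the 8 off-diagonal −1 entries): D_5.

Alcove-folded reps (p=11, 12 weights, presented ϖ-order):

    1: (5, 0, 1, 0, 1)
    2: (2, 0, 0, 1, 2)
    3: (2, 1, 2, 1, 1)
    4: (2, 0, 0, 1, 2)
    5: (2, 3, 0, 2, 1)
    6: (2, 1, 2, 1, 1)
    7: (2, 1, 2, 1, 1)
    8: (5, 0, 1, 0, 1)
    9: (5, 0, 1, 0, 1)
    10: (2, 1, 2, 1, 1)
    11: (5, 0, 1, 0, 1)
    12: (2, 0, 0, 1, 2)

These 12 weights hit 4 W_11-dot-orbits; sizes (4, 3, 4, 1):

[[1, 8, 9, 11], [2, 4, 12], [3, 6, 7, 10], [5]]


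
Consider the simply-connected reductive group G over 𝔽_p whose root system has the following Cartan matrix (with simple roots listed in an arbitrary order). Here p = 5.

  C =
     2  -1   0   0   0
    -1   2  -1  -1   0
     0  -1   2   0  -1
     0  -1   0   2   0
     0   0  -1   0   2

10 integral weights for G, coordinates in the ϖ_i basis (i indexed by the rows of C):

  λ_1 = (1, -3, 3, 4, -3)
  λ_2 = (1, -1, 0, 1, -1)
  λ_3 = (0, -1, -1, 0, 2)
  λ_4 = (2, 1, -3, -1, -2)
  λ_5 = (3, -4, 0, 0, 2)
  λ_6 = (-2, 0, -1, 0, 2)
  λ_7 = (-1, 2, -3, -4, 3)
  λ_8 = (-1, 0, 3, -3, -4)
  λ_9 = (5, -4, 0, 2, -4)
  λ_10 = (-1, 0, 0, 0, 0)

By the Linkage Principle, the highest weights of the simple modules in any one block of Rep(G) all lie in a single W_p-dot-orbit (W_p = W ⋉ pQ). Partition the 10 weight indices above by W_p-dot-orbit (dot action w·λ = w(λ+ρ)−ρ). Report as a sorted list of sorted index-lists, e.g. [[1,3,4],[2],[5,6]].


D_5 Cartan matrix, 5 simple roots permuted; ρ=(1,1,1,1,1).

W_5-reps of the 10 weights in Ā_5 (same 5-coord order as C):

  1: (2, 0, 0, 1, 2) · 2: (2, 0, 0, 2, 0) · 3: (1, 0, 0, 1, 3) · 4: (2, 0, 0, 1, 2) · 5: (0, 1, 0, 1, 1) · 6: (1, 0, 0, 1, 3) · 7: (2, 0, 0, 1, 2) · 8: (1, 0, 0, 1, 3) · 9: (0, 1, 0, 1, 1) · 10: (0, 1, 0, 1, 1)

Grouping the 10 weights by Ā_5-representative: 4 linkage classes.

[[1, 4, 7], [2], [3, 6, 8], [5, 9, 10]]


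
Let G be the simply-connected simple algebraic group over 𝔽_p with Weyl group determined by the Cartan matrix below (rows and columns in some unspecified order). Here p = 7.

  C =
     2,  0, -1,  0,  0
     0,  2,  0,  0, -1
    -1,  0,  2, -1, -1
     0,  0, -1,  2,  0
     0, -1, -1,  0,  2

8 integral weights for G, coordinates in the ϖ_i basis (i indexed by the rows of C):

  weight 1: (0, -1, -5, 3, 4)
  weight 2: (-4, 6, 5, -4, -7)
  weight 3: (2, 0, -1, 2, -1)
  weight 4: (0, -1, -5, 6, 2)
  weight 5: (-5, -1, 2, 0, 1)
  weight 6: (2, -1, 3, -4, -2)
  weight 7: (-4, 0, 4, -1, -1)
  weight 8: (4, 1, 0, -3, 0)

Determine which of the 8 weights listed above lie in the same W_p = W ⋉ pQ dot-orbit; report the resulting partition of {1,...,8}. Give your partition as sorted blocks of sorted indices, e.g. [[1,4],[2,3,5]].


D_5 Cartan matrix, 5 simple roots permuted; ρ=(1,1,1,1,1).

λ_j+ρ reflected into Ā_7 (⟨·,θ^∨⟩≤7); 5-tuples as given:

    λ_1+ρ ↦ (3, 0, 1, 0, 1)
    λ_2+ρ ↦ (3, 1, 0, 3, 0)
    λ_3+ρ ↦ (3, 1, 0, 3, 0)
    λ_4+ρ ↦ (3, 1, 0, 3, 0)
    λ_5+ρ ↦ (3, 0, 1, 0, 1)
    λ_6+ρ ↦ (3, 1, 0, 3, 0)
    λ_7+ρ ↦ (3, 0, 1, 0, 1)
    λ_8+ρ ↦ (3, 0, 1, 0, 1)

Partition of {1..8} into 2 W_7-dot-orbits:

[[1, 5, 7, 8], [2, 3, 4, 6]]


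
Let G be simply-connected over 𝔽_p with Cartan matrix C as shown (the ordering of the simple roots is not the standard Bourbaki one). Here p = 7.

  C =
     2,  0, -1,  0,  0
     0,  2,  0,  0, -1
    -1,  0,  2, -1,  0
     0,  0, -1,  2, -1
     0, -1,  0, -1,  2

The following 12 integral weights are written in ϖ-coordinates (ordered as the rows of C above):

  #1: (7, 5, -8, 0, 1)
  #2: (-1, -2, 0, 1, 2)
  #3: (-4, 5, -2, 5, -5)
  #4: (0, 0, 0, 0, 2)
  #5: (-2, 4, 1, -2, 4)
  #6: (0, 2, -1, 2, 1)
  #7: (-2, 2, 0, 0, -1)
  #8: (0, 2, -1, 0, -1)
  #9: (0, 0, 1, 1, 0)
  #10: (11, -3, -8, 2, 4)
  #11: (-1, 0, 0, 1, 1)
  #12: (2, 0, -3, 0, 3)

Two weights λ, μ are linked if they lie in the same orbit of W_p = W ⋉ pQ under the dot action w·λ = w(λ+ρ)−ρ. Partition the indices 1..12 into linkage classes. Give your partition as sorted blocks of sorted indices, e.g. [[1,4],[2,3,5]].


A_5 Cartan matrix, 5 simple roots permuted; ρ=(1,1,1,1,1).

Folding the 12 weights λ_j+ρ into Ā_7 (reps in the given 5-coord order):

    λ_1+ρ ↦ (1, 1, 1, 1, 3)
    λ_2+ρ ↦ (0, 1, 1, 2, 2)
    λ_3+ρ ↦ (0, 1, 1, 2, 2)
    λ_4+ρ ↦ (1, 1, 1, 1, 3)
    λ_5+ρ ↦ (0, 1, 1, 2, 2)
    λ_6+ρ ↦ (0, 1, 1, 2, 2)
    λ_7+ρ ↦ (1, 3, 0, 1, 0)
    λ_8+ρ ↦ (1, 3, 0, 1, 0)
    λ_9+ρ ↦ (1, 1, 2, 2, 1)
    λ_10+ρ ↦ (1, 1, 1, 1, 3)
    λ_11+ρ ↦ (0, 1, 1, 2, 2)
    λ_12+ρ ↦ (1, 1, 1, 1, 3)

Grouping the 12 weights by Ā_7-representative: 4 linkage classes.

[[1, 4, 10, 12], [2, 3, 5, 6, 11], [7, 8], [9]]


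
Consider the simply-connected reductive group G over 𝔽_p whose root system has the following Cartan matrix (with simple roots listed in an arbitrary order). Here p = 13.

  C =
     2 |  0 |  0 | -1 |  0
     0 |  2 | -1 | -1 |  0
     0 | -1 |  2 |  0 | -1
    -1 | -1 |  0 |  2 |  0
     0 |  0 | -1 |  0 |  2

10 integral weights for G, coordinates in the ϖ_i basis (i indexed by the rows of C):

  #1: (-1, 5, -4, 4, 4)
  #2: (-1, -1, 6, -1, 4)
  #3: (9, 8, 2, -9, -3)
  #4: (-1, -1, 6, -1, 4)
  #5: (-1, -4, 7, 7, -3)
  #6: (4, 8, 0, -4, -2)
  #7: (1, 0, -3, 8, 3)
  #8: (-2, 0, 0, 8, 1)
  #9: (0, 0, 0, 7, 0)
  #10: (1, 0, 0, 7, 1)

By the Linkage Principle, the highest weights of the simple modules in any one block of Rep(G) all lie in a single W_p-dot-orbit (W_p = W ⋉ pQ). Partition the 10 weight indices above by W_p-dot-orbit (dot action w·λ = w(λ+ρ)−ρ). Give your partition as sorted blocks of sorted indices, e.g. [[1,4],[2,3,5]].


Cartan matrix: type A_5 (|W|=720); un-permuting the 5 rows.

λ_j+ρ reflected into Ā_13 (⟨·,θ^∨⟩≤13); 5-tuples as given:

  [1] (0, 3, 3, 5, 2)
  [2] (0, 0, 7, 0, 5)
  [3] (1, 1, 1, 8, 1)
  [4] (0, 0, 7, 0, 5)
  [5] (0, 3, 3, 5, 2)
  [6] (2, 6, 0, 3, 1)
  [7] (1, 1, 1, 8, 1)
  [8] (1, 1, 1, 8, 2)
  [9] (1, 1, 1, 8, 1)
  [10] (1, 1, 1, 8, 1)

Partition of {1..10} into 5 W_13-dot-orbits:

[[1, 5], [2, 4], [3, 7, 9, 10], [6], [8]]


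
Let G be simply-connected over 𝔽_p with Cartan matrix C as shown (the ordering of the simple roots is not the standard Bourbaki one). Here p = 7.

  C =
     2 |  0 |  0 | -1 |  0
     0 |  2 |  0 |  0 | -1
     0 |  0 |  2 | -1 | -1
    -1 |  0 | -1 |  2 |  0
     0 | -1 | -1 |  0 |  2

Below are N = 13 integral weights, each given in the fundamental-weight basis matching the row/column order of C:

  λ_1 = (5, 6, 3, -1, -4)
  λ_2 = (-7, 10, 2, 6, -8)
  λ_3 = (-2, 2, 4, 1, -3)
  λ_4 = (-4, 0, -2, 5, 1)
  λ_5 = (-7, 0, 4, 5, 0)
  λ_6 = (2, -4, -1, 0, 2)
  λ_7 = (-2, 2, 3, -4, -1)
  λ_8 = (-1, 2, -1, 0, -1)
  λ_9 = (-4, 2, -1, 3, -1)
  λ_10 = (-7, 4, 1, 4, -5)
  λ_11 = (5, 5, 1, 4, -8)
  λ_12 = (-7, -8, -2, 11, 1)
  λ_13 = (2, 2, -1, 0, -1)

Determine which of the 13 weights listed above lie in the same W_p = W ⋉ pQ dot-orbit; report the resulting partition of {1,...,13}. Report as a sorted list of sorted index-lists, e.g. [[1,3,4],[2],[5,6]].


Root system A_5: the 5×5 matrix C matches after relabeling.

Each λ_j+ρ reduced to Ā_7; 5-tuples below use C's row order:

  1: (0, 3, 0, 1, 0);  2: (3, 3, 0, 1, 0);  3: (0, 0, 3, 1, 2);  4: (2, 0, 1, 2, 1);  5: (0, 1, 1, 0, 4);  6: (3, 3, 0, 1, 0);  7: (3, 3, 0, 1, 0);  8: (0, 3, 0, 1, 0);  9: (3, 3, 0, 1, 0);  10: (2, 0, 1, 2, 1);  11: (0, 1, 1, 0, 4);  12: (0, 1, 1, 0, 4);  13: (3, 3, 0, 1, 0)

Linkage partition of the 13 weights (5 classes, p=7):

[[1, 8], [2, 6, 7, 9, 13], [3], [4, 10], [5, 11, 12]]


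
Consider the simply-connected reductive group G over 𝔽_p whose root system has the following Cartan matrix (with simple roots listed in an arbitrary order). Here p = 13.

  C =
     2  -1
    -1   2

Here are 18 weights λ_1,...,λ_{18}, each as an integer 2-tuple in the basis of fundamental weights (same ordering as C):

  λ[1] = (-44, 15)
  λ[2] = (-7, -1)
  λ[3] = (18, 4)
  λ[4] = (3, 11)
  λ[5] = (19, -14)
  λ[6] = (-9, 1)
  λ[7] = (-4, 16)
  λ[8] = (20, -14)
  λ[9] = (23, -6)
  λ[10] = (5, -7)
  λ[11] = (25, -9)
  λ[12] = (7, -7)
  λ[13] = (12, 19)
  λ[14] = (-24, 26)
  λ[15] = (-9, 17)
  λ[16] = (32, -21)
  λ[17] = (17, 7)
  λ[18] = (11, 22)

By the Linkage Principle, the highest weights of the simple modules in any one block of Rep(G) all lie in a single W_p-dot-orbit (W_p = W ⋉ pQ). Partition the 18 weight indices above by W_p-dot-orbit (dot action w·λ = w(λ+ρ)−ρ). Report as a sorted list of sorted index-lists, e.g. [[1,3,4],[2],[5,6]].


Type A_2, rank 2, |W|=6; reorder rows/cols to standard.

W_13-reps of the 18 weights in Ā_13 (same 2-coord order as C):

  [1] (1, 9)
  [2] (0, 6)
  [3] (2, 6)
  [4] (1, 9)
  [5] (0, 6)
  [6] (2, 6)
  [7] (1, 9)
  [8] (0, 5)
  [9] (2, 6)
  [10] (0, 6)
  [11] (0, 5)
  [12] (2, 6)
  [13] (0, 7)
  [14] (1, 9)
  [15] (3, 5)
  [16] (0, 7)
  [17] (0, 5)
  [18] (1, 9)

Grouping the 18 weights by Ā_13-representative: 6 linkage classes.

[[1, 4, 7, 14, 18], [2, 5, 10], [3, 6, 9, 12], [8, 11, 17], [13, 16], [15]]
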